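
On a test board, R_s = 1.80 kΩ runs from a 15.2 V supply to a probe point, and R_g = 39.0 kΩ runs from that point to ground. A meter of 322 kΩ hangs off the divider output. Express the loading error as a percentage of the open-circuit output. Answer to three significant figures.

0.532 %

The divider's output (Thévenin) resistance is R_s‖R_g = 1.721 kΩ.
Fractional drop under load = R_th/(R_th + R_L) = 1.721 / (1.721 + 322) = 0.005315.
So the output falls by 0.532 %.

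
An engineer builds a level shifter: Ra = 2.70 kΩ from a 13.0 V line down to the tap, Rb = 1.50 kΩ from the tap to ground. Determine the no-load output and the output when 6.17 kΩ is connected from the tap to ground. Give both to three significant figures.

Unloaded: 4.64 V; loaded: 4.02 V

Open-circuit: V = 13.0 × 1.50/(2.70 + 1.50) = 4.64 V.
With the load, Rb becomes Rb‖R_L = 1.207 kΩ, so V = 13.0 × 1.207/3.907 = 4.02 V.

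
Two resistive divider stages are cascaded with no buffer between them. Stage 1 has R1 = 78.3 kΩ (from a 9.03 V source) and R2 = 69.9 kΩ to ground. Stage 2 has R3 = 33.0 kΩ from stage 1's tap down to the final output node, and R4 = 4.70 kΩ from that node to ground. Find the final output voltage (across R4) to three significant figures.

V_out ≈ 0.268 V

Stage 2 presents R3+R4 = 37.70 kΩ as a load on stage 1's tap.
Stage 1's lower leg becomes R2‖(R3+R4) = 24.49 kΩ, so V_mid = 9.03 × 24.49/102.8 = 2.151 V.
Stage 2 is itself unloaded: V_out = V_mid × R4/(R3+R4) = 2.151 × 4.70/37.70 = 0.268 V.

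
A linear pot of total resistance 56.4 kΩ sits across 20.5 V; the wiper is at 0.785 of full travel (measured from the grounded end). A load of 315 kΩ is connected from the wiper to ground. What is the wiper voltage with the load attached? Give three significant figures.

V ≈ 15.6 V

The wiper splits the pot into (1−α)R = 12.13 kΩ above and αR = 44.27 kΩ below.
Lower section ‖ load = 38.82 kΩ.
V_wiper = 20.5 × 38.82/(12.13 + 38.82) = 15.6 V.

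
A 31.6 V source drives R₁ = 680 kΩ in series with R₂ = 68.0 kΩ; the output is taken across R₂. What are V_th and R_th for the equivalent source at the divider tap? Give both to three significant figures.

V_th = 2.87 V, R_th = 61.8 kΩ

V_th is the open-circuit tap voltage: 31.6 × 68.0/(680 + 68.0) = 2.87 V.
With the supply zeroed, R₁ and R₂ appear in parallel from the tap: R_th = R₁‖R₂ = (680 × 68.0)/748.0 = 61.8 kΩ.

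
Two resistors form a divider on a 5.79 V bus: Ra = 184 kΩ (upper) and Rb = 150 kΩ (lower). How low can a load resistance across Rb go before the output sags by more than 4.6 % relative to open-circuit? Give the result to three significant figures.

R_L(min) ≈ 1.71 MΩ

Output resistance R_th = Ra‖Rb = (184 × 150)/334.0 = 82.63 kΩ.
The fractional drop is R_th/(R_th + R_L); requiring this ≤ 0.0460 gives R_L ≥ R_th(1/0.0460 − 1) = 82.63 × 20.74 = 1.71 MΩ.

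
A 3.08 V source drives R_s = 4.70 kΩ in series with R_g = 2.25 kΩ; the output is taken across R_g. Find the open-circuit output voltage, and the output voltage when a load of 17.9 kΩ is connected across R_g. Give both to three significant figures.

Unloaded: 0.997 V; loaded: 0.919 V

Open-circuit: V = 3.08 × 2.25/(4.70 + 2.25) = 0.997 V.
With the load, R_g becomes R_g‖R_L = 1.999 kΩ, so V = 3.08 × 1.999/6.699 = 0.919 V.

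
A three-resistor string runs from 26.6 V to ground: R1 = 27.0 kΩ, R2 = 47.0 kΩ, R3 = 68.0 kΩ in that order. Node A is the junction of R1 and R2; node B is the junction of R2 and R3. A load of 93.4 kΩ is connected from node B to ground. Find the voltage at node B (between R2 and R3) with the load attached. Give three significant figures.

V ≈ 9.23 V

At node B, R3 is in parallel with the load: R3‖R_L = 39.35 kΩ.
Below node A the resistance is R2 + (R3‖R_L) = 86.35 kΩ, so V_A = 26.6 × 86.35/113.4 = 20.26 V.
Then V_B = V_A × (R3‖R_L)/(R2 + R3‖R_L) = 20.26 × 39.35/86.35 = 9.23 V.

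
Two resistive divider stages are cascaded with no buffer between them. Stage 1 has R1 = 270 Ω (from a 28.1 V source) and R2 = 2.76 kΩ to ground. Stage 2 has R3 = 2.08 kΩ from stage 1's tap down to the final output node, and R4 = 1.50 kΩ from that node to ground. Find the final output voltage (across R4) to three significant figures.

Stage 2 presents R3+R4 = 3580 Ω as a load on stage 1's tap.
Stage 1's lower leg becomes R2‖(R3+R4) = 1558 Ω, so V_mid = 28.1 × 1558/1828 = 23.95 V.
Stage 2 is itself unloaded: V_out = V_mid × R4/(R3+R4) = 23.95 × 1500/3580 = 10.0 V.

V_out ≈ 10.0 V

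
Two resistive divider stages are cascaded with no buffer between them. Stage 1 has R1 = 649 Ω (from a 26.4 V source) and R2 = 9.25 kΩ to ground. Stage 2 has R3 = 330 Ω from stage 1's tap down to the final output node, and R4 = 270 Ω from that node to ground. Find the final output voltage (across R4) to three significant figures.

V_out ≈ 5.52 V

Stage 2 presents R3+R4 = 600.0 Ω as a load on stage 1's tap.
Stage 1's lower leg becomes R2‖(R3+R4) = 563.5 Ω, so V_mid = 26.4 × 563.5/1212 = 12.27 V.
Stage 2 is itself unloaded: V_out = V_mid × R4/(R3+R4) = 12.27 × 270/600.0 = 5.52 V.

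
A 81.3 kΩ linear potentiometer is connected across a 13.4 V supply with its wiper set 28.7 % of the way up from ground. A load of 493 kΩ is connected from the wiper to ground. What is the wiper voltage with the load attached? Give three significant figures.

V ≈ 3.72 V

The wiper splits the pot into (1−α)R = 57.97 kΩ above and αR = 23.33 kΩ below.
Lower section ‖ load = 22.28 kΩ.
V_wiper = 13.4 × 22.28/(57.97 + 22.28) = 3.72 V.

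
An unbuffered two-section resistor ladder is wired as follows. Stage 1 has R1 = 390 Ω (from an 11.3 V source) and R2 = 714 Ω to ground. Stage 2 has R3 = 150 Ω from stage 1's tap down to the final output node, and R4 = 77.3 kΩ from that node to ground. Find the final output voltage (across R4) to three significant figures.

Stage 2 presents R3+R4 = 77450 Ω as a load on stage 1's tap.
Stage 1's lower leg becomes R2‖(R3+R4) = 707.5 Ω, so V_mid = 11.3 × 707.5/1097 = 7.284 V.
Stage 2 is itself unloaded: V_out = V_mid × R4/(R3+R4) = 7.284 × 77300/77450 = 7.27 V.

V_out ≈ 7.27 V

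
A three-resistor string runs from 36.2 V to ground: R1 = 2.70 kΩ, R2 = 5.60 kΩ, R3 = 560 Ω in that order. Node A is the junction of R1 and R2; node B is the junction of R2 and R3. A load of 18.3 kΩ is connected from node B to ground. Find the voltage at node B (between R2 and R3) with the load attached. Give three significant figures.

At node B, R3 is in parallel with the load: R3‖R_L = 543.4 Ω.
Below node A the resistance is R2 + (R3‖R_L) = 6143 Ω, so V_A = 36.2 × 6143/8843 = 25.15 V.
Then V_B = V_A × (R3‖R_L)/(R2 + R3‖R_L) = 25.15 × 543.4/6143 = 2.22 V.

V ≈ 2.22 V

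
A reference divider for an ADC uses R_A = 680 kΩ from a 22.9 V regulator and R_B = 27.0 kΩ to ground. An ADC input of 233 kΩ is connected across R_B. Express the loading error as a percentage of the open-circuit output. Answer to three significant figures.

Unloaded V = 22.9 × 27.0/707.0 = 0.87454 V.
Loaded: R_B‖R_L = 24.20 kΩ, giving V = 22.9 × 24.20/704.2 = 0.78684 V.
Drop = (0.87454 − 0.78684) / 0.87454 = 10.0 %.

10.0 %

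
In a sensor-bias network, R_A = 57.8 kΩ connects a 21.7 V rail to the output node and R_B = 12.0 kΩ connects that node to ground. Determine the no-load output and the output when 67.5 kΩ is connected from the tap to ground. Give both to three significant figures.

Unloaded: 3.73 V; loaded: 3.25 V

Open-circuit: V = 21.7 × 12.0/(57.8 + 12.0) = 3.73 V.
With the load, R_B becomes R_B‖R_L = 10.19 kΩ, so V = 21.7 × 10.19/67.99 = 3.25 V.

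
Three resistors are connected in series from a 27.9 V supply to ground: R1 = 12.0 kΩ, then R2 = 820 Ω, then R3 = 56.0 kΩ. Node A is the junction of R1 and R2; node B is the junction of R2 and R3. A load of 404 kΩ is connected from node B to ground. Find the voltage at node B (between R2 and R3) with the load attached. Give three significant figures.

At node B, R3 is in parallel with the load: R3‖R_L = 49180 Ω.
Below node A the resistance is R2 + (R3‖R_L) = 50000 Ω, so V_A = 27.9 × 50000/62000 = 22.50 V.
Then V_B = V_A × (R3‖R_L)/(R2 + R3‖R_L) = 22.50 × 49180/50000 = 22.1 V.

V ≈ 22.1 V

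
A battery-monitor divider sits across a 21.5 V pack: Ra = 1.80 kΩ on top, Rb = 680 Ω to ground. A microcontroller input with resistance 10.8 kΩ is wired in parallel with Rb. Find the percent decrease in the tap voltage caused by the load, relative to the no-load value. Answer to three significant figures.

4.37 %

The divider's output (Thévenin) resistance is Ra‖Rb = 493.5 Ω.
Fractional drop under load = R_th/(R_th + R_L) = 493.5 / (493.5 + 10800) = 0.04370.
So the output falls by 4.37 %.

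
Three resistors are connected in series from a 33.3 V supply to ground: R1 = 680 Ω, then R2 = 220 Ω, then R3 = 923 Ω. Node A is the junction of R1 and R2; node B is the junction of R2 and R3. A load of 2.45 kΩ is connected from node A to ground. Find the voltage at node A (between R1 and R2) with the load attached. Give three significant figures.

Below node A the series string R2+R3 = 1143 Ω sits in parallel with the 2450 Ω load: 779.4 Ω.
V_A = 33.3 × 779.4/(680 + 779.4) = 17.8 V.

V ≈ 17.8 V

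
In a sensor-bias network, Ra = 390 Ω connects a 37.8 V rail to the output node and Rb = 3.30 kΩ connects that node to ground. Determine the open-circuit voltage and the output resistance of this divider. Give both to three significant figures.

V_th is the open-circuit tap voltage: 37.8 × 3300/(390 + 3300) = 33.8 V.
With the supply zeroed, Ra and Rb appear in parallel from the tap: R_th = Ra‖Rb = (390 × 3300)/3690 = 349 Ω.

V_th = 33.8 V, R_th = 349 Ω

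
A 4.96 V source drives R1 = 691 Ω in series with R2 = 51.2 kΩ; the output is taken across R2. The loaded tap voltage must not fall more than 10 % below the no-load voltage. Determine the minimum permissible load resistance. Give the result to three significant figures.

R_L(min) ≈ 6.14 kΩ

Output resistance R_th = R1‖R2 = (691 × 51200)/51890 = 681.8 Ω.
The fractional drop is R_th/(R_th + R_L); requiring this ≤ 0.100 gives R_L ≥ R_th(1/0.100 − 1) = 681.8 × 9.000 = 6.14 kΩ.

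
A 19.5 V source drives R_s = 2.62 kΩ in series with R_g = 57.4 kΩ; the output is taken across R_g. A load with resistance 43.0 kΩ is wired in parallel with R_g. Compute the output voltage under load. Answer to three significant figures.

V_out ≈ 17.6 V

The load sits in parallel with R_g: R_g‖R_L = (57.4 × 43.0) / (57.4 + 43.0) = 24.58 kΩ.
V_out = 19.5 × 24.58 / (2.62 + 24.58) = 19.5 × 24.58/27.20 = 17.6 V.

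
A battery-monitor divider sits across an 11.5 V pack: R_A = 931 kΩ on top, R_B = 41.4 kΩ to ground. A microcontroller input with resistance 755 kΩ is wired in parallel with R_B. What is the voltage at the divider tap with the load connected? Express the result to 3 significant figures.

V_out ≈ 0.465 V

The load sits in parallel with R_B: R_B‖R_L = (41.4 × 755) / (41.4 + 755) = 39.25 kΩ.
V_out = 11.5 × 39.25 / (931 + 39.25) = 11.5 × 39.25/970.2 = 0.465 V.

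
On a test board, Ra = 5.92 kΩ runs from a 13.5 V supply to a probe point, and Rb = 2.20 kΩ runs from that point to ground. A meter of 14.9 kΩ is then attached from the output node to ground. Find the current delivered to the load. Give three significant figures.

Rb‖R_L = 1.917 kΩ; V_out = 13.5 × 1.917/7.837 = 3.302 V.
I_L = V_out / R_L = 3.302 / 14.9 kΩ = 0.222 mA.

I_L ≈ 0.222 mA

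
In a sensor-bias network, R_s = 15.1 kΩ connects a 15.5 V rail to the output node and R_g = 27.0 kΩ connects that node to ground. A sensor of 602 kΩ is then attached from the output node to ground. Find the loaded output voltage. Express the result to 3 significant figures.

The load sits in parallel with R_g: R_g‖R_L = (27.0 × 602) / (27.0 + 602) = 25.84 kΩ.
V_out = 15.5 × 25.84 / (15.1 + 25.84) = 15.5 × 25.84/40.94 = 9.78 V.

V_out ≈ 9.78 V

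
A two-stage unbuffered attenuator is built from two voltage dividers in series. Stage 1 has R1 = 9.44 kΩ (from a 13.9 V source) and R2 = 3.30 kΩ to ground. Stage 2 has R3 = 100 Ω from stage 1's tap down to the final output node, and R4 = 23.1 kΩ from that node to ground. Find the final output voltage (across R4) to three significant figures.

Stage 2 presents R3+R4 = 23200 Ω as a load on stage 1's tap.
Stage 1's lower leg becomes R2‖(R3+R4) = 2889 Ω, so V_mid = 13.9 × 2889/12330 = 3.257 V.
Stage 2 is itself unloaded: V_out = V_mid × R4/(R3+R4) = 3.257 × 23100/23200 = 3.24 V.

V_out ≈ 3.24 V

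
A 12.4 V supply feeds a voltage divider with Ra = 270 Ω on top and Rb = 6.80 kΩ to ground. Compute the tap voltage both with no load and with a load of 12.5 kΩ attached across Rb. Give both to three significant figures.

Open-circuit: V = 12.4 × 6800/(270 + 6800) = 11.9 V.
With the load, Rb becomes Rb‖R_L = 4404 Ω, so V = 12.4 × 4404/4674 = 11.7 V.

Unloaded: 11.9 V; loaded: 11.7 V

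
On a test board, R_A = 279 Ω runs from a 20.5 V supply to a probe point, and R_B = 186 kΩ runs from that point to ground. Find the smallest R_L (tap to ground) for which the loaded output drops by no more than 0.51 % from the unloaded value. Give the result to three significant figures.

Output resistance R_th = R_A‖R_B = (279 × 186000)/186300 = 278.6 Ω.
The fractional drop is R_th/(R_th + R_L); requiring this ≤ 0.00510 gives R_L ≥ R_th(1/0.00510 − 1) = 278.6 × 195.1 = 54.3 kΩ.

R_L(min) ≈ 54.3 kΩ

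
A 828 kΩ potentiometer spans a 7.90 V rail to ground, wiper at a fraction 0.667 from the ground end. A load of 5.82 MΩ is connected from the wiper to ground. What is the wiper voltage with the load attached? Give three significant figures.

The wiper splits the pot into (1−α)R = 275.7 kΩ above and αR = 552.3 kΩ below.
Lower section ‖ load = 504.4 kΩ.
V_wiper = 7.90 × 504.4/(275.7 + 504.4) = 5.11 V.

V ≈ 5.11 V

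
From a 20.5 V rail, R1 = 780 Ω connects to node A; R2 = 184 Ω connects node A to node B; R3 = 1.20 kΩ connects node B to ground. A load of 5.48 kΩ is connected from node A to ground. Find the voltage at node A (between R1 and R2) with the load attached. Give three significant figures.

Below node A the series string R2+R3 = 1384 Ω sits in parallel with the 5480 Ω load: 1105 Ω.
V_A = 20.5 × 1105/(780 + 1105) = 12.0 V.

V ≈ 12.0 V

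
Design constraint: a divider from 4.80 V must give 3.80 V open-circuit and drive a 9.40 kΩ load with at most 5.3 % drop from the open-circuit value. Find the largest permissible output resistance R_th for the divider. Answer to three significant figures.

R_th ≤ 526 Ω

Loading drop = R_th/(R_th + R_L) ≤ 0.0530, so R_th ≤ R_L · ε/(1−ε) = 9.40 kΩ × 0.0530/0.9470 = 526 Ω.
(Any R1, R2 with R2/(R1+R2) = 0.792 and R1‖R2 ≤ 526 Ω will meet the spec.)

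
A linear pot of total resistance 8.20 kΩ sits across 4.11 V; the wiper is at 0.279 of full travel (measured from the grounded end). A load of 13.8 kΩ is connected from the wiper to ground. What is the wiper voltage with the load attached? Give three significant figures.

The wiper splits the pot into (1−α)R = 5.912 kΩ above and αR = 2.288 kΩ below.
Lower section ‖ load = 1.962 kΩ.
V_wiper = 4.11 × 1.962/(5.912 + 1.962) = 1.02 V.

V ≈ 1.02 V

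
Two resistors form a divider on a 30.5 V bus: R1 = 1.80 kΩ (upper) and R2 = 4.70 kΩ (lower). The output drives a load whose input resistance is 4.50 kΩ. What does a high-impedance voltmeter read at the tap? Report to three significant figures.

The load sits in parallel with R2: R2‖R_L = (4.70 × 4.50) / (4.70 + 4.50) = 2.299 kΩ.
V_out = 30.5 × 2.299 / (1.80 + 2.299) = 30.5 × 2.299/4.099 = 17.1 V.

V_out ≈ 17.1 V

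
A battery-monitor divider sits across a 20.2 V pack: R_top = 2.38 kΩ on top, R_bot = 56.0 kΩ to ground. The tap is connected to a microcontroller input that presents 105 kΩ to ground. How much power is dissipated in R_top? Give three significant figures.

P ≈ 0.642 mW

Total resistance from the source is R_top + (R_bot‖R_L) = 38.90 kΩ, so I = 20.2/38.90 kΩ = 0.5193 mA.
P = I²·R_top = (0.5193 mA)² × 2.38 kΩ = 0.642 mW.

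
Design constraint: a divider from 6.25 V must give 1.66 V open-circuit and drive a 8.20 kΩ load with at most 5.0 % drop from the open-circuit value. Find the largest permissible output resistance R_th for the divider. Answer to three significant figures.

Loading drop = R_th/(R_th + R_L) ≤ 0.0500, so R_th ≤ R_L · ε/(1−ε) = 8.20 kΩ × 0.0500/0.9500 = 432 Ω.
(Any R1, R2 with R2/(R1+R2) = 0.266 and R1‖R2 ≤ 432 Ω will meet the spec.)

R_th ≤ 432 Ω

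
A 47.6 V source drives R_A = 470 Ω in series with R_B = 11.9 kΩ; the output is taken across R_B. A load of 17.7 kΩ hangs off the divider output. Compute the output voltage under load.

V_out ≈ 44.7 V

The load sits in parallel with R_B: R_B‖R_L = (11900 × 17700) / (11900 + 17700) = 7116 Ω.
V_out = 47.6 × 7116 / (470 + 7116) = 47.6 × 7116/7586 = 44.7 V.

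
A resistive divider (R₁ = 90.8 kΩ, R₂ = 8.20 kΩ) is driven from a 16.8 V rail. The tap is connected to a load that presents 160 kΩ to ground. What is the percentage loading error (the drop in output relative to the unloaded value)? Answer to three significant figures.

The divider's output (Thévenin) resistance is R₁‖R₂ = 7.521 kΩ.
Fractional drop under load = R_th/(R_th + R_L) = 7.521 / (7.521 + 160) = 0.04489.
So the output falls by 4.49 %.

4.49 %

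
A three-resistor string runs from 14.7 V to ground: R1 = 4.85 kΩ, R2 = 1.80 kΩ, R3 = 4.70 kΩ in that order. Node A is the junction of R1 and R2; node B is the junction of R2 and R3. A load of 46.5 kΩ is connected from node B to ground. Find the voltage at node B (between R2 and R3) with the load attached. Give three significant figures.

At node B, R3 is in parallel with the load: R3‖R_L = 4.269 kΩ.
Below node A the resistance is R2 + (R3‖R_L) = 6.069 kΩ, so V_A = 14.7 × 6.069/10.92 = 8.170 V.
Then V_B = V_A × (R3‖R_L)/(R2 + R3‖R_L) = 8.170 × 4.269/6.069 = 5.75 V.

V ≈ 5.75 V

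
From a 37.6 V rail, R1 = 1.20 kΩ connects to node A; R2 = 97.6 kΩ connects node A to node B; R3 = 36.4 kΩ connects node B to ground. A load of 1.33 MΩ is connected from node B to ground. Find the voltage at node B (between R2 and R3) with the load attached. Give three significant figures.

At node B, R3 is in parallel with the load: R3‖R_L = 35.43 kΩ.
Below node A the resistance is R2 + (R3‖R_L) = 133.0 kΩ, so V_A = 37.6 × 133.0/134.2 = 37.26 V.
Then V_B = V_A × (R3‖R_L)/(R2 + R3‖R_L) = 37.26 × 35.43/133.0 = 9.92 V.

V ≈ 9.92 V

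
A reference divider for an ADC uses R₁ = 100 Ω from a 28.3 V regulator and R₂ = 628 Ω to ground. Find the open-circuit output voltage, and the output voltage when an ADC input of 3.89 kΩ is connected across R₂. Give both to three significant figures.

Open-circuit: V = 28.3 × 628/(100 + 628) = 24.4 V.
With the load, R₂ becomes R₂‖R_L = 540.7 Ω, so V = 28.3 × 540.7/640.7 = 23.9 V.

Unloaded: 24.4 V; loaded: 23.9 V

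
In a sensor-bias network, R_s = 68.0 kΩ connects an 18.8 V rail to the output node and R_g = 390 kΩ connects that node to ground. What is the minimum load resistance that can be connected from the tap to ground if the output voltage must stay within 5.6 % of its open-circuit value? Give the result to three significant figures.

R_L(min) ≈ 976 kΩ

Output resistance R_th = R_s‖R_g = (68.0 × 390)/458.0 = 57.90 kΩ.
The fractional drop is R_th/(R_th + R_L); requiring this ≤ 0.0560 gives R_L ≥ R_th(1/0.0560 − 1) = 57.90 × 16.86 = 976 kΩ.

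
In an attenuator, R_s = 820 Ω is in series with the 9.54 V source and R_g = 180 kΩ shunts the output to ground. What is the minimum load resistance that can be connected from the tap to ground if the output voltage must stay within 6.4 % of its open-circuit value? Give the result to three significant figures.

Output resistance R_th = R_s‖R_g = (820 × 180000)/180800 = 816.3 Ω.
The fractional drop is R_th/(R_th + R_L); requiring this ≤ 0.0640 gives R_L ≥ R_th(1/0.0640 − 1) = 816.3 × 14.62 = 11.9 kΩ.

R_L(min) ≈ 11.9 kΩ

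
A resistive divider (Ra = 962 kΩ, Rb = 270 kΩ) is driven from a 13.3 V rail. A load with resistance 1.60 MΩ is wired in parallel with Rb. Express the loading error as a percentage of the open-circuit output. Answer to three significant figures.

The divider's output (Thévenin) resistance is Ra‖Rb = 210.8 kΩ.
Fractional drop under load = R_th/(R_th + R_L) = 210.8 / (210.8 + 1600) = 0.1164.
So the output falls by 11.6 %.

11.6 %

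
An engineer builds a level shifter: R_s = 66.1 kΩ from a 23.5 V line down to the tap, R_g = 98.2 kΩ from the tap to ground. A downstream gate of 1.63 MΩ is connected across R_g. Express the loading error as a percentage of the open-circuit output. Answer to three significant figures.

The divider's output (Thévenin) resistance is R_s‖R_g = 39.51 kΩ.
Fractional drop under load = R_th/(R_th + R_L) = 39.51 / (39.51 + 1630) = 0.02366.
So the output falls by 2.37 %.

2.37 %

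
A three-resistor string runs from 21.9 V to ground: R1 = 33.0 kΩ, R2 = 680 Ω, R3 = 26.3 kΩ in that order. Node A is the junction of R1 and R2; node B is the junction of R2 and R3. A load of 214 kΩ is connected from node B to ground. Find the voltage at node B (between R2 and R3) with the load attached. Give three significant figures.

V ≈ 8.98 V

At node B, R3 is in parallel with the load: R3‖R_L = 23420 Ω.
Below node A the resistance is R2 + (R3‖R_L) = 24100 Ω, so V_A = 21.9 × 24100/57100 = 9.244 V.
Then V_B = V_A × (R3‖R_L)/(R2 + R3‖R_L) = 9.244 × 23420/24100 = 8.98 V.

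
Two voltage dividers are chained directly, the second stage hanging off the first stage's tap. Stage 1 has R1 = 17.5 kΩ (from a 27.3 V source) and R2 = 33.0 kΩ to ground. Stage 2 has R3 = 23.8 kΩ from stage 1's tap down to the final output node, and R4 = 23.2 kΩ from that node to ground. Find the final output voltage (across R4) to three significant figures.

Stage 2 presents R3+R4 = 47.00 kΩ as a load on stage 1's tap.
Stage 1's lower leg becomes R2‖(R3+R4) = 19.39 kΩ, so V_mid = 27.3 × 19.39/36.89 = 14.35 V.
Stage 2 is itself unloaded: V_out = V_mid × R4/(R3+R4) = 14.35 × 23.2/47.00 = 7.08 V.

V_out ≈ 7.08 V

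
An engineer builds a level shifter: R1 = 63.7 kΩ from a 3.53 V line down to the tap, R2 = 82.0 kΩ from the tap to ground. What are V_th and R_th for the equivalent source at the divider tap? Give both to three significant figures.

V_th = 1.99 V, R_th = 35.9 kΩ

V_th is the open-circuit tap voltage: 3.53 × 82.0/(63.7 + 82.0) = 1.99 V.
With the supply zeroed, R1 and R2 appear in parallel from the tap: R_th = R1‖R2 = (63.7 × 82.0)/145.7 = 35.9 kΩ.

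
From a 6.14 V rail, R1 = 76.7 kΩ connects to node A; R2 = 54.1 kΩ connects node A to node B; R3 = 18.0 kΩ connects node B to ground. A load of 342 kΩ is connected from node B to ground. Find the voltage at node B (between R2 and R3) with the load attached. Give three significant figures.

At node B, R3 is in parallel with the load: R3‖R_L = 17.10 kΩ.
Below node A the resistance is R2 + (R3‖R_L) = 71.20 kΩ, so V_A = 6.14 × 71.20/147.9 = 2.956 V.
Then V_B = V_A × (R3‖R_L)/(R2 + R3‖R_L) = 2.956 × 17.10/71.20 = 0.710 V.

V ≈ 0.710 V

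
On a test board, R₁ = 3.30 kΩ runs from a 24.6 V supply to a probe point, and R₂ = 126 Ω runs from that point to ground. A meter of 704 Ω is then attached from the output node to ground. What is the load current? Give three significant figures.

R₂‖R_L = 106.9 Ω; V_out = 24.6 × 106.9/3407 = 0.7717 V.
I_L = V_out / R_L = 0.7717 / 704 Ω = 1.10 mA.

I_L ≈ 1.10 mA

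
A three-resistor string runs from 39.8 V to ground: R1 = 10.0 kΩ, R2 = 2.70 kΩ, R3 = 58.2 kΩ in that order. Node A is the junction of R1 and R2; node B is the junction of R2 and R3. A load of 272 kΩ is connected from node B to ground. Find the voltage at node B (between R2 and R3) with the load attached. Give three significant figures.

V ≈ 31.5 V

At node B, R3 is in parallel with the load: R3‖R_L = 47.94 kΩ.
Below node A the resistance is R2 + (R3‖R_L) = 50.64 kΩ, so V_A = 39.8 × 50.64/60.64 = 33.24 V.
Then V_B = V_A × (R3‖R_L)/(R2 + R3‖R_L) = 33.24 × 47.94/50.64 = 31.5 V.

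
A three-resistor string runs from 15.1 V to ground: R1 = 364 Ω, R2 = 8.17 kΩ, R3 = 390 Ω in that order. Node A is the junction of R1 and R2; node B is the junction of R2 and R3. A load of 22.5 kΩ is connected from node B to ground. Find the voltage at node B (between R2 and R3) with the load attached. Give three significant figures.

At node B, R3 is in parallel with the load: R3‖R_L = 383.4 Ω.
Below node A the resistance is R2 + (R3‖R_L) = 8553 Ω, so V_A = 15.1 × 8553/8917 = 14.48 V.
Then V_B = V_A × (R3‖R_L)/(R2 + R3‖R_L) = 14.48 × 383.4/8553 = 0.649 V.

V ≈ 0.649 V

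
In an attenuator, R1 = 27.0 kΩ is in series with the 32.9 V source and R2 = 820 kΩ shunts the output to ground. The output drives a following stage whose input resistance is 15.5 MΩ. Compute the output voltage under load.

The load sits in parallel with R2: R2‖R_L = (820 × 15500) / (820 + 15500) = 778.8 kΩ.
V_out = 32.9 × 778.8 / (27.0 + 778.8) = 32.9 × 778.8/805.8 = 31.8 V.

V_out ≈ 31.8 V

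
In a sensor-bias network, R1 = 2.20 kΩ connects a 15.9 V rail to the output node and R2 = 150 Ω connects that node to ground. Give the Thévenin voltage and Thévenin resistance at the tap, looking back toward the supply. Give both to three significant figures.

V_th is the open-circuit tap voltage: 15.9 × 150/(2200 + 150) = 1.01 V.
With the supply zeroed, R1 and R2 appear in parallel from the tap: R_th = R1‖R2 = (2200 × 150)/2350 = 140 Ω.

V_th = 1.01 V, R_th = 140 Ω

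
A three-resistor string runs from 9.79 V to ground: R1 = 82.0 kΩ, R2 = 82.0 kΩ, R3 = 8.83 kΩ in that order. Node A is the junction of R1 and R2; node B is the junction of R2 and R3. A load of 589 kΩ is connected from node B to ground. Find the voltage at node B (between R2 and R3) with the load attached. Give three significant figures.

V ≈ 0.493 V

At node B, R3 is in parallel with the load: R3‖R_L = 8.700 kΩ.
Below node A the resistance is R2 + (R3‖R_L) = 90.70 kΩ, so V_A = 9.79 × 90.70/172.7 = 5.142 V.
Then V_B = V_A × (R3‖R_L)/(R2 + R3‖R_L) = 5.142 × 8.700/90.70 = 0.493 V.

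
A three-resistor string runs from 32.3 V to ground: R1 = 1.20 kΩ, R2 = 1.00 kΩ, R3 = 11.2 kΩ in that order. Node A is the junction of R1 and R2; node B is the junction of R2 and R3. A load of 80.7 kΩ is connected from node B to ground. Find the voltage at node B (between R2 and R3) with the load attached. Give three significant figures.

V ≈ 26.4 V

At node B, R3 is in parallel with the load: R3‖R_L = 9.835 kΩ.
Below node A the resistance is R2 + (R3‖R_L) = 10.84 kΩ, so V_A = 32.3 × 10.84/12.04 = 29.08 V.
Then V_B = V_A × (R3‖R_L)/(R2 + R3‖R_L) = 29.08 × 9.835/10.84 = 26.4 V.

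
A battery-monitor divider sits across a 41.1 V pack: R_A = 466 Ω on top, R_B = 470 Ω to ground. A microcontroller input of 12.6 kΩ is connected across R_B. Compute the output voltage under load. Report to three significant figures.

V_out ≈ 20.3 V

The load sits in parallel with R_B: R_B‖R_L = (470 × 12600) / (470 + 12600) = 453.1 Ω.
V_out = 41.1 × 453.1 / (466 + 453.1) = 41.1 × 453.1/919.1 = 20.3 V.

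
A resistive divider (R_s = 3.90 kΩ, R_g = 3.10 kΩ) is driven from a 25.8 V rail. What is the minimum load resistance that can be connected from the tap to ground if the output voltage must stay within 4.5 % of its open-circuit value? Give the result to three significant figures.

R_L(min) ≈ 36.7 kΩ

Output resistance R_th = R_s‖R_g = (3.90 × 3.10)/7.000 = 1.727 kΩ.
The fractional drop is R_th/(R_th + R_L); requiring this ≤ 0.0450 gives R_L ≥ R_th(1/0.0450 − 1) = 1.727 × 21.22 = 36.7 kΩ.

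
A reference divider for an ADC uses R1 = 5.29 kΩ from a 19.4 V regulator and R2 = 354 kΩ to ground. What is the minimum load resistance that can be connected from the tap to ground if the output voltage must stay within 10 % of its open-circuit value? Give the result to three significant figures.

R_L(min) ≈ 46.9 kΩ

Output resistance R_th = R1‖R2 = (5.29 × 354)/359.3 = 5.212 kΩ.
The fractional drop is R_th/(R_th + R_L); requiring this ≤ 0.100 gives R_L ≥ R_th(1/0.100 − 1) = 5.212 × 9.000 = 46.9 kΩ.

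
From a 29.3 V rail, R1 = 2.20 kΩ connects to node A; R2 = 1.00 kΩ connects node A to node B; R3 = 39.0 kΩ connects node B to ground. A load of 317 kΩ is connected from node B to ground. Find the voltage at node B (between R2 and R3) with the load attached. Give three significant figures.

At node B, R3 is in parallel with the load: R3‖R_L = 34.73 kΩ.
Below node A the resistance is R2 + (R3‖R_L) = 35.73 kΩ, so V_A = 29.3 × 35.73/37.93 = 27.60 V.
Then V_B = V_A × (R3‖R_L)/(R2 + R3‖R_L) = 27.60 × 34.73/35.73 = 26.8 V.

V ≈ 26.8 V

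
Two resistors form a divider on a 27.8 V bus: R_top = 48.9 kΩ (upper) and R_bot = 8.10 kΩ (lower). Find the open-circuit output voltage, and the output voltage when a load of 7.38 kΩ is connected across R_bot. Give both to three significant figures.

Unloaded: 3.95 V; loaded: 2.03 V

Open-circuit: V = 27.8 × 8.10/(48.9 + 8.10) = 3.95 V.
With the load, R_bot becomes R_bot‖R_L = 3.862 kΩ, so V = 27.8 × 3.862/52.76 = 2.03 V.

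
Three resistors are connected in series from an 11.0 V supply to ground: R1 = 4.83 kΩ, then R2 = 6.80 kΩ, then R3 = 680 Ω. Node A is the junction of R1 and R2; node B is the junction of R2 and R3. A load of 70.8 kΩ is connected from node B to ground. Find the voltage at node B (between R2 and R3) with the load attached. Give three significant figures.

At node B, R3 is in parallel with the load: R3‖R_L = 673.5 Ω.
Below node A the resistance is R2 + (R3‖R_L) = 7474 Ω, so V_A = 11.0 × 7474/12300 = 6.682 V.
Then V_B = V_A × (R3‖R_L)/(R2 + R3‖R_L) = 6.682 × 673.5/7474 = 0.602 V.

V ≈ 0.602 V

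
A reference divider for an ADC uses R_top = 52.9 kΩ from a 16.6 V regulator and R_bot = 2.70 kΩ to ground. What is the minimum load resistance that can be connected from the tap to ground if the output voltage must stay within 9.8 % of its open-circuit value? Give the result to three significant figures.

R_L(min) ≈ 23.6 kΩ

Output resistance R_th = R_top‖R_bot = (52.9 × 2.70)/55.60 = 2.569 kΩ.
The fractional drop is R_th/(R_th + R_L); requiring this ≤ 0.0980 gives R_L ≥ R_th(1/0.0980 − 1) = 2.569 × 9.204 = 23.6 kΩ.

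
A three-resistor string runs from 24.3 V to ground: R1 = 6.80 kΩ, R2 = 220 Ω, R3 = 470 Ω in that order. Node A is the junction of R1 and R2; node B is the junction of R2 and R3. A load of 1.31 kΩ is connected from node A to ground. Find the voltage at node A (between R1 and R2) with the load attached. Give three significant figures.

Below node A the series string R2+R3 = 690.0 Ω sits in parallel with the 1310 Ω load: 451.9 Ω.
V_A = 24.3 × 451.9/(6800 + 451.9) = 1.51 V.

V ≈ 1.51 V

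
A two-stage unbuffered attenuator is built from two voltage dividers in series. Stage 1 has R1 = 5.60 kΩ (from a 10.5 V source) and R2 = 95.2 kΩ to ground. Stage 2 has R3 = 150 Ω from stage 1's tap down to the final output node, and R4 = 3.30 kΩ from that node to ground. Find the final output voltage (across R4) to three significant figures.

Stage 2 presents R3+R4 = 3450 Ω as a load on stage 1's tap.
Stage 1's lower leg becomes R2‖(R3+R4) = 3329 Ω, so V_mid = 10.5 × 3329/8929 = 3.915 V.
Stage 2 is itself unloaded: V_out = V_mid × R4/(R3+R4) = 3.915 × 3300/3450 = 3.74 V.

V_out ≈ 3.74 V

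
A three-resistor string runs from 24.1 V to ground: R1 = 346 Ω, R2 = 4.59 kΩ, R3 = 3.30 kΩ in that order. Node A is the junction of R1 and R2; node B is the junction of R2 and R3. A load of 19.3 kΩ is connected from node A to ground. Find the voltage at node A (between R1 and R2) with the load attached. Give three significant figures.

V ≈ 22.7 V

Below node A the series string R2+R3 = 7890 Ω sits in parallel with the 19300 Ω load: 5600 Ω.
V_A = 24.1 × 5600/(346 + 5600) = 22.7 V.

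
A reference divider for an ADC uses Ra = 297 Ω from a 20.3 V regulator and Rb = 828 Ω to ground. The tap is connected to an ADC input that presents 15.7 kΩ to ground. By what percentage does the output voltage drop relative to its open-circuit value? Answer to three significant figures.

The divider's output (Thévenin) resistance is Ra‖Rb = 218.6 Ω.
Fractional drop under load = R_th/(R_th + R_L) = 218.6 / (218.6 + 15700) = 0.01373.
So the output falls by 1.37 %.

1.37 %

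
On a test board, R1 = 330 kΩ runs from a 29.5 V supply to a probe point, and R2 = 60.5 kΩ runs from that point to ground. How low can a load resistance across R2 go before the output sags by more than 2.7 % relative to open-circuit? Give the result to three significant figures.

Output resistance R_th = R1‖R2 = (330 × 60.5)/390.5 = 51.13 kΩ.
The fractional drop is R_th/(R_th + R_L); requiring this ≤ 0.0270 gives R_L ≥ R_th(1/0.0270 − 1) = 51.13 × 36.04 = 1.84 MΩ.

R_L(min) ≈ 1.84 MΩ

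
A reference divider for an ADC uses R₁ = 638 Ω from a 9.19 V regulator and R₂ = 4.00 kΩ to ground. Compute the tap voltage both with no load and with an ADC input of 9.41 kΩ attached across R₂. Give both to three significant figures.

Unloaded: 7.93 V; loaded: 7.49 V

Open-circuit: V = 9.19 × 4000/(638 + 4000) = 7.93 V.
With the load, R₂ becomes R₂‖R_L = 2807 Ω, so V = 9.19 × 2807/3445 = 7.49 V.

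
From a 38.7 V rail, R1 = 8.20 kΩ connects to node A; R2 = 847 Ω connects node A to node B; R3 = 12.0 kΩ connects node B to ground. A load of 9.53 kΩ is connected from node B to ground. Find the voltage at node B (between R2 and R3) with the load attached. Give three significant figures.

At node B, R3 is in parallel with the load: R3‖R_L = 5312 Ω.
Below node A the resistance is R2 + (R3‖R_L) = 6159 Ω, so V_A = 38.7 × 6159/14360 = 16.60 V.
Then V_B = V_A × (R3‖R_L)/(R2 + R3‖R_L) = 16.60 × 5312/6159 = 14.3 V.

V ≈ 14.3 V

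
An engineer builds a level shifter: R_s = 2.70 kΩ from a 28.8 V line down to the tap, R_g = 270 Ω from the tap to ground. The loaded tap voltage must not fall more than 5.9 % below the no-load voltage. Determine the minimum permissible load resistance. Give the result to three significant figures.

R_L(min) ≈ 3.91 kΩ

Output resistance R_th = R_s‖R_g = (2700 × 270)/2970 = 245.5 Ω.
The fractional drop is R_th/(R_th + R_L); requiring this ≤ 0.0590 gives R_L ≥ R_th(1/0.0590 − 1) = 245.5 × 15.95 = 3.91 kΩ.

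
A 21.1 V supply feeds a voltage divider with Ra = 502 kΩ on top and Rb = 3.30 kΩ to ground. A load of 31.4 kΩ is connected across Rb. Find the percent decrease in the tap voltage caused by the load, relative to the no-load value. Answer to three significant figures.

The divider's output (Thévenin) resistance is Ra‖Rb = 3.278 kΩ.
Fractional drop under load = R_th/(R_th + R_L) = 3.278 / (3.278 + 31.4) = 0.09454.
So the output falls by 9.45 %.

9.45 %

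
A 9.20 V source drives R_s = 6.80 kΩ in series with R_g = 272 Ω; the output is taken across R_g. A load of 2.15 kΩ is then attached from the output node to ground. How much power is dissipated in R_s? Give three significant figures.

P ≈ 11.6 mW

Total resistance from the source is R_s + (R_g‖R_L) = 7041 Ω, so I = 9.20/7041 Ω = 1.307 mA.
P = I²·R_s = (1.307 mA)² × 6.80 kΩ = 11.6 mW.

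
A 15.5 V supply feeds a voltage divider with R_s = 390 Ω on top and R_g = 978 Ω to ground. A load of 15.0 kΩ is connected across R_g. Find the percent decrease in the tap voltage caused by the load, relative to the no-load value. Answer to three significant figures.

1.82 %

The divider's output (Thévenin) resistance is R_s‖R_g = 278.8 Ω.
Fractional drop under load = R_th/(R_th + R_L) = 278.8 / (278.8 + 15000) = 0.01825.
So the output falls by 1.82 %.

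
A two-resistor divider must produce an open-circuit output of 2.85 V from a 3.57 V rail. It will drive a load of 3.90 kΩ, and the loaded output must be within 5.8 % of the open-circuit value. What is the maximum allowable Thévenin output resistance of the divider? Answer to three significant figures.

Loading drop = R_th/(R_th + R_L) ≤ 0.0580, so R_th ≤ R_L · ε/(1−ε) = 3.90 kΩ × 0.0580/0.9420 = 240 Ω.

R_th ≤ 240 Ω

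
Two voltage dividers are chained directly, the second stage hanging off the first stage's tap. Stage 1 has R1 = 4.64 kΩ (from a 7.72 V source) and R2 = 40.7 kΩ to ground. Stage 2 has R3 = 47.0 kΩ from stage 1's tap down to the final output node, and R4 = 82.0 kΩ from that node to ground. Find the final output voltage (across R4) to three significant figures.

V_out ≈ 4.27 V

Stage 2 presents R3+R4 = 129.0 kΩ as a load on stage 1's tap.
Stage 1's lower leg becomes R2‖(R3+R4) = 30.94 kΩ, so V_mid = 7.72 × 30.94/35.58 = 6.713 V.
Stage 2 is itself unloaded: V_out = V_mid × R4/(R3+R4) = 6.713 × 82.0/129.0 = 4.27 V.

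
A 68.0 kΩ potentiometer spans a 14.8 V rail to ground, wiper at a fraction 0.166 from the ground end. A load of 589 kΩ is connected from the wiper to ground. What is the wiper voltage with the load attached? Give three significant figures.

V ≈ 2.42 V

The wiper splits the pot into (1−α)R = 56.71 kΩ above and αR = 11.29 kΩ below.
Lower section ‖ load = 11.08 kΩ.
V_wiper = 14.8 × 11.08/(56.71 + 11.08) = 2.42 V.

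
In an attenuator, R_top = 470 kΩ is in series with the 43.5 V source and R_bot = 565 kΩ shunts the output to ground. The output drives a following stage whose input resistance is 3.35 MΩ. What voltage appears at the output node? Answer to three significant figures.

The load sits in parallel with R_bot: R_bot‖R_L = (565 × 3350) / (565 + 3350) = 483.5 kΩ.
V_out = 43.5 × 483.5 / (470 + 483.5) = 43.5 × 483.5/953.5 = 22.1 V.

V_out ≈ 22.1 V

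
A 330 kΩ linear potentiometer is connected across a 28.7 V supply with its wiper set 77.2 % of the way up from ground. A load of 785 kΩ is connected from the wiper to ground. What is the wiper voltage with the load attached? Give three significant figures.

The wiper splits the pot into (1−α)R = 75.24 kΩ above and αR = 254.8 kΩ below.
Lower section ‖ load = 192.3 kΩ.
V_wiper = 28.7 × 192.3/(75.24 + 192.3) = 20.6 V.

V ≈ 20.6 V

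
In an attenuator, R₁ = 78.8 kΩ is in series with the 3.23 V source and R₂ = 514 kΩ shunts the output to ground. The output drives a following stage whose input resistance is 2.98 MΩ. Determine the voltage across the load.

The load sits in parallel with R₂: R₂‖R_L = (514 × 2980) / (514 + 2980) = 438.4 kΩ.
V_out = 3.23 × 438.4 / (78.8 + 438.4) = 3.23 × 438.4/517.2 = 2.74 V.

V_out ≈ 2.74 V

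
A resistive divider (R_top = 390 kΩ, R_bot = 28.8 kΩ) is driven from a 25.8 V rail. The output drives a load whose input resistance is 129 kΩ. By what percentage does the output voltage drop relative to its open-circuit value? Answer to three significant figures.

17.2 %

The divider's output (Thévenin) resistance is R_top‖R_bot = 26.82 kΩ.
Fractional drop under load = R_th/(R_th + R_L) = 26.82 / (26.82 + 129) = 0.1721.
So the output falls by 17.2 %.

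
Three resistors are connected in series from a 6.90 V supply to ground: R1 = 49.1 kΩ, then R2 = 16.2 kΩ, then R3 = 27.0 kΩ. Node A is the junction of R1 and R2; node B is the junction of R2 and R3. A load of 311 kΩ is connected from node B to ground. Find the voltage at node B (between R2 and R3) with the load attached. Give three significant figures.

V ≈ 1.90 V

At node B, R3 is in parallel with the load: R3‖R_L = 24.84 kΩ.
Below node A the resistance is R2 + (R3‖R_L) = 41.04 kΩ, so V_A = 6.90 × 41.04/90.14 = 3.142 V.
Then V_B = V_A × (R3‖R_L)/(R2 + R3‖R_L) = 3.142 × 24.84/41.04 = 1.90 V.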